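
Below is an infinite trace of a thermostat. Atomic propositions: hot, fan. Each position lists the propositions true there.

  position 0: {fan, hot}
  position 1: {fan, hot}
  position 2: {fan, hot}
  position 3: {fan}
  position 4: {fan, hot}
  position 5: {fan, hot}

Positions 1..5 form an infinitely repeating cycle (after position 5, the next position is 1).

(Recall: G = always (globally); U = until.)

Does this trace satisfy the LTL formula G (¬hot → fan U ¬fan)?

¬hot → fan U ¬fan must hold at every position from 0 onward. It fails at position 3, so G (¬hot → fan U ¬fan) is false.
Positions where ¬hot holds: 3.
Check fan U ¬fan at each: 3→fails.

Does not hold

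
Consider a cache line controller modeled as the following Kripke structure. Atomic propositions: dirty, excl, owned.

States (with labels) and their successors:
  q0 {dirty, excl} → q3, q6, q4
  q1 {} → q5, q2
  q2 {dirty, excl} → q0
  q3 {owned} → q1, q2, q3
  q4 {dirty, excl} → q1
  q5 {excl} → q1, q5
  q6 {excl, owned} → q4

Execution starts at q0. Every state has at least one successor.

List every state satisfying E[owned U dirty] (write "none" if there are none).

States satisfying owned: {q3, q6}.
States satisfying dirty: {q0, q2, q4}.
States satisfying E[owned U dirty]: {q0, q2, q3, q4, q6}.

{q0, q2, q3, q4, q6}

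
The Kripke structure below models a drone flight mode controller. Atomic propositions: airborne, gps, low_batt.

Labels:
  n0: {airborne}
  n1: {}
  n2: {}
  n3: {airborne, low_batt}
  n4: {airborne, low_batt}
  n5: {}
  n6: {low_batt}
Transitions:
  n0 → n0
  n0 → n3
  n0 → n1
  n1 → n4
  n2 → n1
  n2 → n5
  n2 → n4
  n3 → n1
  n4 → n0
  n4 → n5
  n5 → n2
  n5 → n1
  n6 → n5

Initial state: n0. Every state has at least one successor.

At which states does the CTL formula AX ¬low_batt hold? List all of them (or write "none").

{n3, n4, n5, n6}

States satisfying ¬low_batt: {n0, n1, n2, n5}.
States satisfying AX ¬low_batt: {n3, n4, n5, n6}.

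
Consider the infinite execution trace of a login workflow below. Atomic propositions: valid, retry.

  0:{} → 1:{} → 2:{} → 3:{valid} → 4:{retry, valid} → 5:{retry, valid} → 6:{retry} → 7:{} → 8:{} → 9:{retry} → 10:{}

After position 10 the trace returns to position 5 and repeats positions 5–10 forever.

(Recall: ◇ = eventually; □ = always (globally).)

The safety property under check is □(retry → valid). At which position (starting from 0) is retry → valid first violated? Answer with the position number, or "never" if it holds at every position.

Check retry → valid at each position in order: 0 ✓, 1 ✓, 2 ✓, 3 ✓, 4 ✓, 5 ✓.
At position 6 the labels are {retry}, so retry → valid is false there. This is the first violation.

6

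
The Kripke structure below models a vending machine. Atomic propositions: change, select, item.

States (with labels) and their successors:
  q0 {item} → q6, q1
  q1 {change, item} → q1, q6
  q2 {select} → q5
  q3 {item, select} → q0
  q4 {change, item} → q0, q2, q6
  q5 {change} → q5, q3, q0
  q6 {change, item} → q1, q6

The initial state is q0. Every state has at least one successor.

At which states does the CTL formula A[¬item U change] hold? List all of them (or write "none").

{q1, q2, q4, q5, q6}

States satisfying ¬item: {q2, q5}.
States satisfying change: {q1, q4, q5, q6}.
States satisfying A[¬item U change]: {q1, q2, q4, q5, q6}.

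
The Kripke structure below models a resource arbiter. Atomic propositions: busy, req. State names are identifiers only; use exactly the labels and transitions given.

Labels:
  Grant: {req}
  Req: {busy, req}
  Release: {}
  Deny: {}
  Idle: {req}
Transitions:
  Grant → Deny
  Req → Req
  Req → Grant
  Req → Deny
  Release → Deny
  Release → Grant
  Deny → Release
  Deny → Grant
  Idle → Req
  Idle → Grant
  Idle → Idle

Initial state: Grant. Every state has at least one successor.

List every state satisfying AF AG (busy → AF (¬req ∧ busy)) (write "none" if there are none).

{Grant, Release, Deny}

States satisfying AG (busy → AF (¬req ∧ busy)): {Grant, Release, Deny}.
States satisfying AF AG (busy → AF (¬req ∧ busy)): {Grant, Release, Deny}.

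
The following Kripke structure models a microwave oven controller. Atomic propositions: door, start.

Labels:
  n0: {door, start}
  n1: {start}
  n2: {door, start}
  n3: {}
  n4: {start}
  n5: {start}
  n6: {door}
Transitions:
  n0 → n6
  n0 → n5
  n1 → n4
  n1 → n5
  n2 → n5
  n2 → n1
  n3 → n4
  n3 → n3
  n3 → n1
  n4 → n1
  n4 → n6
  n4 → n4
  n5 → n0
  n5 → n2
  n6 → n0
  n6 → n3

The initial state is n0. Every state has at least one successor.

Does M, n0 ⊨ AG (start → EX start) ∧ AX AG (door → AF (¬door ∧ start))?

No

States satisfying start → EX start: {n0, n1, n2, n3, n4, n5, n6}.
States satisfying AG (start → EX start): {n0, n1, n2, n3, n4, n5, n6}.
States satisfying AG (door → AF (¬door ∧ start)): ∅.
States satisfying AX AG (door → AF (¬door ∧ start)): ∅.
States satisfying AG (start → EX start) ∧ AX AG (door → AF (¬door ∧ start)): ∅.
n0 ∉ Sat(AG (start → EX start) ∧ AX AG (door → AF (¬door ∧ start))).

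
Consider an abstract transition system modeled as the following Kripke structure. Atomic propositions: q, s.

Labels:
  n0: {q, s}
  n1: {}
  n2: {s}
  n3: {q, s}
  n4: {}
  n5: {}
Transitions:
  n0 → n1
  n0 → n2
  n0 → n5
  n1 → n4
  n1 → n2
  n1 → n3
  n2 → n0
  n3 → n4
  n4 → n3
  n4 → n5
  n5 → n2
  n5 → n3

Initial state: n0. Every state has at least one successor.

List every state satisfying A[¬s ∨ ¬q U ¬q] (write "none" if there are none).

{n1, n2, n4, n5}

States satisfying ¬s ∨ ¬q: {n1, n2, n4, n5}.
States satisfying ¬q: {n1, n2, n4, n5}.
States satisfying A[¬s ∨ ¬q U ¬q]: {n1, n2, n4, n5}.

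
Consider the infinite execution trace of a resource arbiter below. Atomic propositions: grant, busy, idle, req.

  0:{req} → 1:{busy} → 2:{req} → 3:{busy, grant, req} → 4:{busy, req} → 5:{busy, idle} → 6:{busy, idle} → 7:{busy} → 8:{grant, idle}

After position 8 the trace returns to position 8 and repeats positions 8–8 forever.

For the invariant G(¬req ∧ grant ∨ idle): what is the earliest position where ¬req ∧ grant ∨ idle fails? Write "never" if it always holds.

0

At position 0 the labels are {req}, so ¬req ∧ grant ∨ idle is false there. This is the first violation.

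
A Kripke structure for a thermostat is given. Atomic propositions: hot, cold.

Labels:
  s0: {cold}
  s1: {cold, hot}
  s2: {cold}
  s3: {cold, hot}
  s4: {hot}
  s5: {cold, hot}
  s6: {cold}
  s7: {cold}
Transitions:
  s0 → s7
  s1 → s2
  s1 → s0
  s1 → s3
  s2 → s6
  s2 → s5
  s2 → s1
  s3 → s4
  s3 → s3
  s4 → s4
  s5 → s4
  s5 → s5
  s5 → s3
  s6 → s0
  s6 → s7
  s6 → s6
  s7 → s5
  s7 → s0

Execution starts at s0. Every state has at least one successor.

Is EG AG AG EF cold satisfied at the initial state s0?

States satisfying AG AG EF cold: ∅.
States satisfying EG AG AG EF cold: ∅.
No suitable path/successor from s0 witnesses the formula.
s0 ∉ Sat(EG AG AG EF cold).

Does not hold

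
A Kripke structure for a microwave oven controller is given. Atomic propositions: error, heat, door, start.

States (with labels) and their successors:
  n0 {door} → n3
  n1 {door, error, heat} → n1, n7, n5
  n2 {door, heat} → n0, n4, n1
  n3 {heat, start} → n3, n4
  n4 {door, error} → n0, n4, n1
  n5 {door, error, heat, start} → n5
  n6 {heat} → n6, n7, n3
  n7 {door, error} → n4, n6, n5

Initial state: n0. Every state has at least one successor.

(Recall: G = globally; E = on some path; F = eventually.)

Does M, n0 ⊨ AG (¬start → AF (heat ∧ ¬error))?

States satisfying ¬start → AF (heat ∧ ¬error): {n0, n2, n3, n5, n6}.
States satisfying AG (¬start → AF (heat ∧ ¬error)): {n5}.
n1 is reachable from n0 and violates ¬start → AF (heat ∧ ¬error), so AG fails at n0.
n0 ∉ Sat(AG (¬start → AF (heat ∧ ¬error))).

No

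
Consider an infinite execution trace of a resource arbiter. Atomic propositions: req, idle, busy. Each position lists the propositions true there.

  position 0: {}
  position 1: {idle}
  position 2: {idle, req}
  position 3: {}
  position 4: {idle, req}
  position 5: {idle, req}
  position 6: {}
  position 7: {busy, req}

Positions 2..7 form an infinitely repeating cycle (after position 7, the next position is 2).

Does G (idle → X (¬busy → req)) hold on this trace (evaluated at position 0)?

idle → X (¬busy → req) must hold at every position from 0 onward. It fails at position 2, so G (idle → X (¬busy → req)) is false.
Positions where idle holds: 1, 2, 4, 5.
Check X (¬busy → req) at each: 1→ok, 2→fails, 4→ok, 5→fails.

Violated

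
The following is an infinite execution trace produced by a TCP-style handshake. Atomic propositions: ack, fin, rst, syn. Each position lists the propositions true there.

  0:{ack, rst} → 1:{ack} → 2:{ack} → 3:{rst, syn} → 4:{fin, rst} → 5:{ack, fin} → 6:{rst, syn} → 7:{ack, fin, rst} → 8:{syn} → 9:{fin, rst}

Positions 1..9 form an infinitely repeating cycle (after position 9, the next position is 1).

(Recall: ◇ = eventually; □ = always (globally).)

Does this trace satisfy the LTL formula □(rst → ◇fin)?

Holds

rst → ◇fin holds at every position 0..9, and those are all positions ever visited, so □(rst → ◇fin) holds.
Positions where rst holds: 0, 3, 4, 6, 7, 9.
Check ◇fin at each: 0→ok, 3→ok, 4→ok, 6→ok, 7→ok, 9→ok.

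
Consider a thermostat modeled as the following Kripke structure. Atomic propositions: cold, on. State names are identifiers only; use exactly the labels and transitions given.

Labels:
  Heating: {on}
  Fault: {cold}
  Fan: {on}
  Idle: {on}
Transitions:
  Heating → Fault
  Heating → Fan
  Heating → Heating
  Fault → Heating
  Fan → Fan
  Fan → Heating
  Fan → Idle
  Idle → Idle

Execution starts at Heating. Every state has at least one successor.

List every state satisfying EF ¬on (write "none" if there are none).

{Heating, Fault, Fan}

States satisfying ¬on: {Fault}.
States satisfying EF ¬on: {Heating, Fault, Fan}.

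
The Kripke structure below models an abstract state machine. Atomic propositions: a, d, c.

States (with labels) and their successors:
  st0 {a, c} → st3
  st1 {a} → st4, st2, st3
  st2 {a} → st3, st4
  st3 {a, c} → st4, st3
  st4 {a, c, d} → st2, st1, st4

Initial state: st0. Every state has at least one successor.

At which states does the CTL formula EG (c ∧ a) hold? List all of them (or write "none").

States satisfying c ∧ a: {st0, st3, st4}.
States satisfying EG (c ∧ a): {st0, st3, st4}.

{st0, st3, st4}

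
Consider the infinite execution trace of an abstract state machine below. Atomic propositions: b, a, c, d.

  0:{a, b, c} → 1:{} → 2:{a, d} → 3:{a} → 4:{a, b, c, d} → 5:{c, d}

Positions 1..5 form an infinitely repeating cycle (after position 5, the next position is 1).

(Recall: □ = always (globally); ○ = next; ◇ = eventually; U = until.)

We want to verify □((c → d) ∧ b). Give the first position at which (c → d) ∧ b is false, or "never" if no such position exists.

At position 0 the labels are {a, b, c}, so (c → d) ∧ b is false there. This is the first violation.

0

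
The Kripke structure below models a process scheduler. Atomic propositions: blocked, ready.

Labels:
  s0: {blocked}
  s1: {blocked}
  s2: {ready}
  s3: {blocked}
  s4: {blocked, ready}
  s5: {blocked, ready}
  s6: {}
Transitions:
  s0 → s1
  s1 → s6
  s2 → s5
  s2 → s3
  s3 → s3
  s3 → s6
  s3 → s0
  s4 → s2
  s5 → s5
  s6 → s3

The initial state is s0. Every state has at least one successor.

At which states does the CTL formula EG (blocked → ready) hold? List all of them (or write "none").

{s2, s4, s5}

States satisfying blocked → ready: {s2, s4, s5, s6}.
States satisfying EG (blocked → ready): {s2, s4, s5}.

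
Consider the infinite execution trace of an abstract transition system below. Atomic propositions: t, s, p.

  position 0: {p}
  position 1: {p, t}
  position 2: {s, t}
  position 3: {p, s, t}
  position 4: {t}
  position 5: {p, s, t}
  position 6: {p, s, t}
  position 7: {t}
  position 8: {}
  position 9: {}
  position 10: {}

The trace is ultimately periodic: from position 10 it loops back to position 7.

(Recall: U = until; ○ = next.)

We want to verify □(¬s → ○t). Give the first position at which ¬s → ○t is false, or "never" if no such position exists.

7

Check ¬s → ○t at each position in order: 0 ✓, 1 ✓, 2 ✓, 3 ✓, 4 ✓, 5 ✓, 6 ✓.
At position 7 the labels are {t} and the next position 8 has {}, so ¬s → ○t is false there. This is the first violation.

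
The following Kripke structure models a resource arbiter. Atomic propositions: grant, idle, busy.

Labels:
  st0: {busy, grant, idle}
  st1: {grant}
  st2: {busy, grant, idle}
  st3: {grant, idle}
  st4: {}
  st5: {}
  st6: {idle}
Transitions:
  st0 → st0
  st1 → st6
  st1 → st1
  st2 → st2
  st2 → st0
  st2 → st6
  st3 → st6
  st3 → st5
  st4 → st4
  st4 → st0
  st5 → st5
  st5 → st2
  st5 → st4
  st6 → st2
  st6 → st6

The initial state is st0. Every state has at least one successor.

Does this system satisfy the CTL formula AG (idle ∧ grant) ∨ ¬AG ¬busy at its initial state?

States satisfying idle ∧ grant: {st0, st2, st3}.
States satisfying AG (idle ∧ grant): {st0}.
States satisfying ¬busy: {st1, st3, st4, st5, st6}.
States satisfying AG ¬busy: ∅.
States satisfying ¬AG ¬busy: {st0, st1, st2, st3, st4, st5, st6}.
States satisfying AG (idle ∧ grant) ∨ ¬AG ¬busy: {st0, st1, st2, st3, st4, st5, st6}.
st0 ∈ Sat(AG (idle ∧ grant) ∨ ¬AG ¬busy).

Satisfied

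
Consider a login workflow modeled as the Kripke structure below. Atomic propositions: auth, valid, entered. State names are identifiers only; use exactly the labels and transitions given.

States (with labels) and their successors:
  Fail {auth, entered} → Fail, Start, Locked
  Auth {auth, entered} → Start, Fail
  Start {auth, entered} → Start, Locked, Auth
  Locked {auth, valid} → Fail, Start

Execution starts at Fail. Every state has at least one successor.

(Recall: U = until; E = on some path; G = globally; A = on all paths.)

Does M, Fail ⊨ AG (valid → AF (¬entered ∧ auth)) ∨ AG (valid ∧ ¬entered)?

States satisfying valid → AF (¬entered ∧ auth): {Fail, Auth, Start, Locked}.
States satisfying AG (valid → AF (¬entered ∧ auth)): {Fail, Auth, Start, Locked}.
States satisfying valid ∧ ¬entered: {Locked}.
States satisfying AG (valid ∧ ¬entered): ∅.
States satisfying AG (valid → AF (¬entered ∧ auth)) ∨ AG (valid ∧ ¬entered): {Fail, Auth, Start, Locked}.
Fail ∈ Sat(AG (valid → AF (¬entered ∧ auth)) ∨ AG (valid ∧ ¬entered)).

Satisfied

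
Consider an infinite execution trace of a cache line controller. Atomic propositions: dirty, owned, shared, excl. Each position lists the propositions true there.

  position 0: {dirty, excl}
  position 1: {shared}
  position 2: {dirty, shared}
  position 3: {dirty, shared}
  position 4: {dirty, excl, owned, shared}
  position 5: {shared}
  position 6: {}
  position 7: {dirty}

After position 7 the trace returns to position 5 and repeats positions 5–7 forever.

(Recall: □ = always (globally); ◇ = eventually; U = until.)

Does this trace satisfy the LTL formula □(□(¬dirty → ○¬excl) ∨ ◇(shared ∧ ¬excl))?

Yes

□(¬dirty → ○¬excl) ∨ ◇(shared ∧ ¬excl) holds at every position 0..7, and those are all positions ever visited, so □(□(¬dirty → ○¬excl) ∨ ◇(shared ∧ ¬excl)) holds.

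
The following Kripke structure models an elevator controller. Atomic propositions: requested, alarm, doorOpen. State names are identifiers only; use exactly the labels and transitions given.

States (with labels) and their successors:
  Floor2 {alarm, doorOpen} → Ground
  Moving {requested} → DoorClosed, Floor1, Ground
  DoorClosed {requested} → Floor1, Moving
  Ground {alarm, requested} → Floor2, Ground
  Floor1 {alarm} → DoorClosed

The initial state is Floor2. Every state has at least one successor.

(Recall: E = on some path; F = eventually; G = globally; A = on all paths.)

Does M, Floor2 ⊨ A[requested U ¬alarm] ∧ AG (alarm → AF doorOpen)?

No

States satisfying requested: {Moving, DoorClosed, Ground}.
States satisfying ¬alarm: {Moving, DoorClosed}.
States satisfying A[requested U ¬alarm]: {Moving, DoorClosed}.
States satisfying alarm → AF doorOpen: {Floor2, Moving, DoorClosed}.
States satisfying AG (alarm → AF doorOpen): ∅.
States satisfying A[requested U ¬alarm] ∧ AG (alarm → AF doorOpen): ∅.
Floor2 ∉ Sat(A[requested U ¬alarm] ∧ AG (alarm → AF doorOpen)).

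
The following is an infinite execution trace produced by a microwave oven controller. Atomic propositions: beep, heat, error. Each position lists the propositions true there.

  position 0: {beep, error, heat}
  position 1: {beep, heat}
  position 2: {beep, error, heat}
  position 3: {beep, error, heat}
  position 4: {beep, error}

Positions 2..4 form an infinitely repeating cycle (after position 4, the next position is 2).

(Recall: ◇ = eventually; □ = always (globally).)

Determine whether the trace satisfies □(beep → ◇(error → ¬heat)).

beep → ◇(error → ¬heat) holds at every position 0..4, and those are all positions ever visited, so □(beep → ◇(error → ¬heat)) holds.
Positions where beep holds: 0, 1, 2, 3, 4.
Check ◇(error → ¬heat) at each: 0→ok, 1→ok, 2→ok, 3→ok, 4→ok.

Holds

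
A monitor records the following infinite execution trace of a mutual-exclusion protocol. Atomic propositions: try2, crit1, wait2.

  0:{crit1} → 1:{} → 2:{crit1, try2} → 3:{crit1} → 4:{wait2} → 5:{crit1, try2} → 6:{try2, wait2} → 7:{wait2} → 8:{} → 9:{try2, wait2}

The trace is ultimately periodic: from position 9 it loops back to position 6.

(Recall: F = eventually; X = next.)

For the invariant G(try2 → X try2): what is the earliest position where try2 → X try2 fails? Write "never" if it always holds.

2

Check try2 → X try2 at each position in order: 0 ✓, 1 ✓.
At position 2 the labels are {crit1, try2} and the next position 3 has {crit1}, so try2 → X try2 is false there. This is the first violation.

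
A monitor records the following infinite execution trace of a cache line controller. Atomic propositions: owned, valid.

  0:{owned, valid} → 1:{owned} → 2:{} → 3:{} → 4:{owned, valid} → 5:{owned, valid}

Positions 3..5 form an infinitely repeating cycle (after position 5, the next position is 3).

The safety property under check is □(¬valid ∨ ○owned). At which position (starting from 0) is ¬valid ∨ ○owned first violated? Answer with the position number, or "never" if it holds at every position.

Check ¬valid ∨ ○owned at each position in order: 0 ✓, 1 ✓, 2 ✓, 3 ✓, 4 ✓.
At position 5 the labels are {owned, valid} and the next position 3 has {}, so ¬valid ∨ ○owned is false there. This is the first violation.

5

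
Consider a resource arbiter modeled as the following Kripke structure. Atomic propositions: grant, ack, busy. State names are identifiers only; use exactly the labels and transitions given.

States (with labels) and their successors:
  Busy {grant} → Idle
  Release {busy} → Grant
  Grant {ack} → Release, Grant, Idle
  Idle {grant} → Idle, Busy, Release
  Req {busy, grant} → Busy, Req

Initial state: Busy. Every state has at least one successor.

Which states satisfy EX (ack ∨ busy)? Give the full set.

States satisfying ack ∨ busy: {Release, Grant, Req}.
States satisfying EX (ack ∨ busy): {Release, Grant, Idle, Req}.

{Release, Grant, Idle, Req}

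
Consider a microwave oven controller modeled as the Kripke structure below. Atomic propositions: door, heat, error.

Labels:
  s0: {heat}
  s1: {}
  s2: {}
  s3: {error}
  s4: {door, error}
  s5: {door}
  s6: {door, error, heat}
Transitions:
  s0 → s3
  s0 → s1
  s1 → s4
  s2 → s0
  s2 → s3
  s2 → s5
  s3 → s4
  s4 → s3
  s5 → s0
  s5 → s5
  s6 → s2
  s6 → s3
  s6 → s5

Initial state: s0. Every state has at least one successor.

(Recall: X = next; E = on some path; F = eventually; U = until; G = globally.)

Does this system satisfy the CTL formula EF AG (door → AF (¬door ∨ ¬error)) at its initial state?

States satisfying AG (door → AF (¬door ∨ ¬error)): {s0, s1, s2, s3, s4, s5, s6}.
States satisfying EF AG (door → AF (¬door ∨ ¬error)): {s0, s1, s2, s3, s4, s5, s6}.
Some path from s0 reaches a state where AG (door → AF (¬door ∨ ¬error)) holds.
s0 ∈ Sat(EF AG (door → AF (¬door ∨ ¬error))).

Holds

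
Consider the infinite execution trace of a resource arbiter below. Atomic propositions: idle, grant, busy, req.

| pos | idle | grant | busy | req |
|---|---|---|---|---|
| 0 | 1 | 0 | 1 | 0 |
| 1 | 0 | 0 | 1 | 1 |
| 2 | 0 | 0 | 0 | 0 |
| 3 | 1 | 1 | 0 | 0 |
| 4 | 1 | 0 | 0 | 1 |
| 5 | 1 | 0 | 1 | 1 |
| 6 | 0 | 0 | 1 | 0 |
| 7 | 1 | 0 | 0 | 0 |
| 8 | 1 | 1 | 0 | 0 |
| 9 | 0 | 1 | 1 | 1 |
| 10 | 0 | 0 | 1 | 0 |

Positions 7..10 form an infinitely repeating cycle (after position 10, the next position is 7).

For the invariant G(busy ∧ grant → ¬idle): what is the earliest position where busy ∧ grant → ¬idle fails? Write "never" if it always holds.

busy ∧ grant → ¬idle holds at every position 0..10, and those are all the positions the trace ever visits, so the invariant G(busy ∧ grant → ¬idle) is never violated.

never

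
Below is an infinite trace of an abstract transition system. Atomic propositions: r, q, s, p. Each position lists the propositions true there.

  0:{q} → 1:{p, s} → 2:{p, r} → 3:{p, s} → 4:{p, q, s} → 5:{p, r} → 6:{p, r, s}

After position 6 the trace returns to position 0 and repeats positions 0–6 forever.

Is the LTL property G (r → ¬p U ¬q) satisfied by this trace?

r → ¬p U ¬q holds at every position 0..6, and those are all positions ever visited, so G (r → ¬p U ¬q) holds.
Positions where r holds: 2, 5, 6.
Check ¬p U ¬q at each: 2→ok, 5→ok, 6→ok.

Satisfied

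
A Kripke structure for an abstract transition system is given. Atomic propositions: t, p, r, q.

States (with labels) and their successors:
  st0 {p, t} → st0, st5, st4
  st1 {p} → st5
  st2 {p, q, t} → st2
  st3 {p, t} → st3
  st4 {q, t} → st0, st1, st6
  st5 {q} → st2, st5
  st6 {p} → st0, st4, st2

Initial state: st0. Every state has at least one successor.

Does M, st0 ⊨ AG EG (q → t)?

States satisfying EG (q → t): {st0, st2, st3, st4, st6}.
States satisfying AG EG (q → t): {st2, st3}.
st1 is reachable from st0 and violates EG (q → t), so AG fails at st0.
st0 ∉ Sat(AG EG (q → t)).

Violated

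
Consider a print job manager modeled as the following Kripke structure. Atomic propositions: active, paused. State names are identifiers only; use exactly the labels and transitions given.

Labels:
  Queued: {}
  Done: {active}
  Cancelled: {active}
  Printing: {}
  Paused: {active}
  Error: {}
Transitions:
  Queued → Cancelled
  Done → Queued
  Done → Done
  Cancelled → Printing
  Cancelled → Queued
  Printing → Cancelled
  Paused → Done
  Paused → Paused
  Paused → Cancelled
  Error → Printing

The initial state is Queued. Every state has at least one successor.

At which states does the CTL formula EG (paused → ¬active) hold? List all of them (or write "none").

States satisfying paused → ¬active: {Queued, Done, Cancelled, Printing, Paused, Error}.
States satisfying EG (paused → ¬active): {Queued, Done, Cancelled, Printing, Paused, Error}.

{Queued, Done, Cancelled, Printing, Paused, Error}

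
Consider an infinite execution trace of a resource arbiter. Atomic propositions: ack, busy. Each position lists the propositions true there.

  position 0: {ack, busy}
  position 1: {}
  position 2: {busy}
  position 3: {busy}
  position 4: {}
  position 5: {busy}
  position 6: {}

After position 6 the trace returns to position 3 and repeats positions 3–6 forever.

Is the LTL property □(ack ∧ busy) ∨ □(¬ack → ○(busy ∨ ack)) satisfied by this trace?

Does not hold

ack ∧ busy must hold at every position from 0 onward. It fails at position 1, so □(ack ∧ busy) is false.
¬ack → ○(busy ∨ ack) must hold at every position from 0 onward. It fails at position 3, so □(¬ack → ○(busy ∨ ack)) is false.
Positions where ¬ack holds: 1, 2, 3, 4, 5, 6.
Check ○(busy ∨ ack) at each: 1→ok, 2→ok, 3→fails, 4→ok, 5→fails, 6→ok.
At position 0: □(ack ∧ busy) is false; □(¬ack → ○(busy ∨ ack)) is false; so □(ack ∧ busy) ∨ □(¬ack → ○(busy ∨ ack)) is false.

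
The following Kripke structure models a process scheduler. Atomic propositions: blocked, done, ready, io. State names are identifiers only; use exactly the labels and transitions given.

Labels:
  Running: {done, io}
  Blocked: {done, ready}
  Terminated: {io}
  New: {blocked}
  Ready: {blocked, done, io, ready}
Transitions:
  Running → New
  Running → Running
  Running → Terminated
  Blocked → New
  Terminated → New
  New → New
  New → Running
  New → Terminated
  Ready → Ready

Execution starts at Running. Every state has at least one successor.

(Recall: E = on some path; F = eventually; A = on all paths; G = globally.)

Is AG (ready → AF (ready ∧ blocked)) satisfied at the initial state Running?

States satisfying ready → AF (ready ∧ blocked): {Running, Terminated, New, Ready}.
States satisfying AG (ready → AF (ready ∧ blocked)): {Running, Terminated, New, Ready}.
Every state reachable from Running satisfies ready → AF (ready ∧ blocked).
Running ∈ Sat(AG (ready → AF (ready ∧ blocked))).

Satisfied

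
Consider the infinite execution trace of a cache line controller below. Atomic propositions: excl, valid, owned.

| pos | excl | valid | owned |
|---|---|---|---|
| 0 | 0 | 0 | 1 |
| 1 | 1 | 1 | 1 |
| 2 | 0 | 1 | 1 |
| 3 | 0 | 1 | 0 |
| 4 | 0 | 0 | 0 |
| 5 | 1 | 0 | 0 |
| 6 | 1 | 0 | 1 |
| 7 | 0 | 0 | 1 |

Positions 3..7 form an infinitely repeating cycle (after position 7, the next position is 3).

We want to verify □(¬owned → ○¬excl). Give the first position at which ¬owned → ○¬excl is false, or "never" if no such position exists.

4

Check ¬owned → ○¬excl at each position in order: 0 ✓, 1 ✓, 2 ✓, 3 ✓.
At position 4 the labels are {} and the next position 5 has {excl}, so ¬owned → ○¬excl is false there. This is the first violation.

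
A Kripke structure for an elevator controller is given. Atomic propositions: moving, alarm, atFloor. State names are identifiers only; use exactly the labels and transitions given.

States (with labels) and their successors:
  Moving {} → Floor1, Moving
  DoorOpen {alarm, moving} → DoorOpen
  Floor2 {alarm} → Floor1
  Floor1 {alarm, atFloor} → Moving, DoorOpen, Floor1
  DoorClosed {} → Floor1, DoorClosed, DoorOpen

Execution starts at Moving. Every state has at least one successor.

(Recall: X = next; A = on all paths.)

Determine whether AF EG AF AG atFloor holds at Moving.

States satisfying EG AF AG atFloor: ∅.
States satisfying AF EG AF AG atFloor: ∅.
There is a path from Moving along which EG AF AG atFloor never holds.
Moving ∉ Sat(AF EG AF AG atFloor).

Does not hold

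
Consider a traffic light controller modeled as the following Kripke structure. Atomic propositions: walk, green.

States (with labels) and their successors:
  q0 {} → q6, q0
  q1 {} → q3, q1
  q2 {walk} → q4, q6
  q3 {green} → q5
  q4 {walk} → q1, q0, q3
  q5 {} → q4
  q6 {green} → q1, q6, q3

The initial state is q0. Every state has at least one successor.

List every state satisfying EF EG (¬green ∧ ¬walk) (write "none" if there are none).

{q0, q1, q2, q3, q4, q5, q6}

States satisfying EG (¬green ∧ ¬walk): {q0, q1}.
States satisfying EF EG (¬green ∧ ¬walk): {q0, q1, q2, q3, q4, q5, q6}.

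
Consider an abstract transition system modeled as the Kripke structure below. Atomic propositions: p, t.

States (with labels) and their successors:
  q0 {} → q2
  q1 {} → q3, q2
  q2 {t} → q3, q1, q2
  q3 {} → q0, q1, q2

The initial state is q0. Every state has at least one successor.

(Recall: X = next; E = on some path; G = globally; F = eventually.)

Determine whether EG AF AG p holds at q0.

States satisfying AF AG p: ∅.
States satisfying EG AF AG p: ∅.
No suitable path/successor from q0 witnesses the formula.
q0 ∉ Sat(EG AF AG p).

No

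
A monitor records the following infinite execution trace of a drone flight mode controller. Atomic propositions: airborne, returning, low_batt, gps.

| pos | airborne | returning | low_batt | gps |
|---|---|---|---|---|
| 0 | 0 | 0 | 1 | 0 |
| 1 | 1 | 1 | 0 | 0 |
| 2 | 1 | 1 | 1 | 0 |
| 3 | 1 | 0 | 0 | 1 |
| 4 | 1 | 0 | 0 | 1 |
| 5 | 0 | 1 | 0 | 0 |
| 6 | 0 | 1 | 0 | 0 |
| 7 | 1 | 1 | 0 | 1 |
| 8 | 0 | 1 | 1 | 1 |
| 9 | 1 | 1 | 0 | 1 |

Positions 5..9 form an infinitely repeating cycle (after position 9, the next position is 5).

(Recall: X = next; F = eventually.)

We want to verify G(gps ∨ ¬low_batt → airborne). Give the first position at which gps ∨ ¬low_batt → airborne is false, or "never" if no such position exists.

Check gps ∨ ¬low_batt → airborne at each position in order: 0 ✓, 1 ✓, 2 ✓, 3 ✓, 4 ✓.
At position 5 the labels are {returning}, so gps ∨ ¬low_batt → airborne is false there. This is the first violation.

5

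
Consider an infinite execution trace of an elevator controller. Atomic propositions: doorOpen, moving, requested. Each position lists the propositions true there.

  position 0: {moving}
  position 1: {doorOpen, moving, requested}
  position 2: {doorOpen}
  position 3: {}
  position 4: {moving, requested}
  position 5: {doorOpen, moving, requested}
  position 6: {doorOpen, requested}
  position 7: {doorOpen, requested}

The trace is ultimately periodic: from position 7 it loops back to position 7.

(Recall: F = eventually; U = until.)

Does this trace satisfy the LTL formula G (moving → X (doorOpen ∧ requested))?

Violated

moving → X (doorOpen ∧ requested) must hold at every position from 0 onward. It fails at position 1, so G (moving → X (doorOpen ∧ requested)) is false.
Positions where moving holds: 0, 1, 4, 5.
Check X (doorOpen ∧ requested) at each: 0→ok, 1→fails, 4→ok, 5→ok.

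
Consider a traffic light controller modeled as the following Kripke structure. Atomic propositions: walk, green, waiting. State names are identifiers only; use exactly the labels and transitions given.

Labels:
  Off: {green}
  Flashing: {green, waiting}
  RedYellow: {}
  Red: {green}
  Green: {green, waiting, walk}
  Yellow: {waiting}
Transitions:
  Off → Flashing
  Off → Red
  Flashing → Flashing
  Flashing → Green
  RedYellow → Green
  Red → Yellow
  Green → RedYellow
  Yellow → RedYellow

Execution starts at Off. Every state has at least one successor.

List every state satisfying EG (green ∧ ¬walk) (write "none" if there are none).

{Off, Flashing}

States satisfying green ∧ ¬walk: {Off, Flashing, Red}.
States satisfying EG (green ∧ ¬walk): {Off, Flashing}.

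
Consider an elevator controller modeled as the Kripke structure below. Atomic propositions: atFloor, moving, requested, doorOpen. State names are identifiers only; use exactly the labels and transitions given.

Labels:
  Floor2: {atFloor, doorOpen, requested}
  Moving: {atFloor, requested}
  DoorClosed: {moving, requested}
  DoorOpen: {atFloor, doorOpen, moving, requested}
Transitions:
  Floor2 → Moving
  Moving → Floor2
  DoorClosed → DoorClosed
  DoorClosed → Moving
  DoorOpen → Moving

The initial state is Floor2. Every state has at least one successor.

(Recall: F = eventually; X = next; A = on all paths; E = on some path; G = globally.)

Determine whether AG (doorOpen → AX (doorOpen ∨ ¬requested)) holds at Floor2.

States satisfying doorOpen → AX (doorOpen ∨ ¬requested): {Moving, DoorClosed}.
States satisfying AG (doorOpen → AX (doorOpen ∨ ¬requested)): ∅.
Floor2 is reachable from Floor2 and violates doorOpen → AX (doorOpen ∨ ¬requested), so AG fails at Floor2.
Floor2 ∉ Sat(AG (doorOpen → AX (doorOpen ∨ ¬requested))).

Does not hold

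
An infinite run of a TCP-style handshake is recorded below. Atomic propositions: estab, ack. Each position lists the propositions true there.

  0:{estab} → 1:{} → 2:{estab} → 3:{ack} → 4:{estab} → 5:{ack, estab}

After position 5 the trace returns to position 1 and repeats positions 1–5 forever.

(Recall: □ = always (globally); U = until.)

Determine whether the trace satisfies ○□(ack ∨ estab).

Does not hold

The position after 0 is 1; □(ack ∨ estab) is false there.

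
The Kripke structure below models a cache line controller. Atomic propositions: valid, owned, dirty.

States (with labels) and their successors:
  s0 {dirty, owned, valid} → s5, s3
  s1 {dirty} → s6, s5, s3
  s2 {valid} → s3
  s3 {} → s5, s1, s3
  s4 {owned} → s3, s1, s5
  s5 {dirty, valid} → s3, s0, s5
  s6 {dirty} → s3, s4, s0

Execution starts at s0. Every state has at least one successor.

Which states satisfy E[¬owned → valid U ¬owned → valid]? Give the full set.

{s0, s2, s4, s5}

States satisfying ¬owned → valid: {s0, s2, s4, s5}.
States satisfying E[¬owned → valid U ¬owned → valid]: {s0, s2, s4, s5}.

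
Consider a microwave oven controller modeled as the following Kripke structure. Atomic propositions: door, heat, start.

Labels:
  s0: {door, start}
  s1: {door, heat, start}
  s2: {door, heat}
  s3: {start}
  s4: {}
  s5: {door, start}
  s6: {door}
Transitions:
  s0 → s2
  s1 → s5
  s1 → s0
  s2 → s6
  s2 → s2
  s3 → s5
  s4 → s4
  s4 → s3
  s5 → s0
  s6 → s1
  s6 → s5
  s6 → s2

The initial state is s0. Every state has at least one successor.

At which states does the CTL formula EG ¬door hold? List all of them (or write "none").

{s4}

States satisfying ¬door: {s3, s4}.
States satisfying EG ¬door: {s4}.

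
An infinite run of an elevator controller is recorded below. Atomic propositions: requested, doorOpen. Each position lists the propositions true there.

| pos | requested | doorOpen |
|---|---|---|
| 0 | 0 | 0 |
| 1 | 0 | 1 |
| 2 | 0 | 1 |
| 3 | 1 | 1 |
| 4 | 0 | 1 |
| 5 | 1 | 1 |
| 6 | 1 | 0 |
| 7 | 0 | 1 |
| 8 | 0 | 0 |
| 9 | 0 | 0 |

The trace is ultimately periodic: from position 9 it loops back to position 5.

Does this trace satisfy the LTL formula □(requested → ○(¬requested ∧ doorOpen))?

requested → ○(¬requested ∧ doorOpen) must hold at every position from 0 onward. It fails at position 5, so □(requested → ○(¬requested ∧ doorOpen)) is false.
Positions where requested holds: 3, 5, 6.
Check ○(¬requested ∧ doorOpen) at each: 3→ok, 5→fails, 6→ok.

Violated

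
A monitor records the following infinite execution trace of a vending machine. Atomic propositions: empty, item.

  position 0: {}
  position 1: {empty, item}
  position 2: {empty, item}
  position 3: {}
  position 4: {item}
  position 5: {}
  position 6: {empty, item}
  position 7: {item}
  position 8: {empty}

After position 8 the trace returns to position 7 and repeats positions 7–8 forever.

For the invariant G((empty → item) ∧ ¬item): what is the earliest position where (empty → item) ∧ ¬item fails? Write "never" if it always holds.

1

Check (empty → item) ∧ ¬item at each position in order: 0 ✓.
At position 1 the labels are {empty, item}, so (empty → item) ∧ ¬item is false there. This is the first violation.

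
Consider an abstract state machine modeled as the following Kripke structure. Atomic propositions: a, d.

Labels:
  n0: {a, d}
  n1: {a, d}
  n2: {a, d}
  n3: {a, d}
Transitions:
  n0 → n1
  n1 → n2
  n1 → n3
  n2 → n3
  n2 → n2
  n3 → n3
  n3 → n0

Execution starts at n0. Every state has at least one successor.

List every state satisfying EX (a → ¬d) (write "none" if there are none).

States satisfying a → ¬d: ∅.
States satisfying EX (a → ¬d): ∅.

none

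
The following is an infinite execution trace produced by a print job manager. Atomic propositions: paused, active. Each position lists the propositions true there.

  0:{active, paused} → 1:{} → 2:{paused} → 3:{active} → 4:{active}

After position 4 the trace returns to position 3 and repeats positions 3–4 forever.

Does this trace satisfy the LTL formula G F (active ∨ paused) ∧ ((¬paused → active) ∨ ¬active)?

F (active ∨ paused) holds at every position 0..4, and those are all positions ever visited, so G F (active ∨ paused) holds.
At position 0: G F (active ∨ paused) is true; (¬paused → active) ∨ ¬active is true; so G F (active ∨ paused) ∧ ((¬paused → active) ∨ ¬active) is true.

Yes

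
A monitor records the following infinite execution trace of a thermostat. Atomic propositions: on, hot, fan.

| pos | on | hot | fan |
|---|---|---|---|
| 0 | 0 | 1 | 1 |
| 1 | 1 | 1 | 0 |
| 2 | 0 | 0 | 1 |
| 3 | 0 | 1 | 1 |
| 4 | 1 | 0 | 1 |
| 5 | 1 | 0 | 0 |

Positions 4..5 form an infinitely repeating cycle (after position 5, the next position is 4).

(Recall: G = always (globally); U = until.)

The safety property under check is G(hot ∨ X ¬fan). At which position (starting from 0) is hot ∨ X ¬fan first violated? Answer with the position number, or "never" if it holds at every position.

2

Check hot ∨ X ¬fan at each position in order: 0 ✓, 1 ✓.
At position 2 the labels are {fan} and the next position 3 has {fan, hot}, so hot ∨ X ¬fan is false there. This is the first violation.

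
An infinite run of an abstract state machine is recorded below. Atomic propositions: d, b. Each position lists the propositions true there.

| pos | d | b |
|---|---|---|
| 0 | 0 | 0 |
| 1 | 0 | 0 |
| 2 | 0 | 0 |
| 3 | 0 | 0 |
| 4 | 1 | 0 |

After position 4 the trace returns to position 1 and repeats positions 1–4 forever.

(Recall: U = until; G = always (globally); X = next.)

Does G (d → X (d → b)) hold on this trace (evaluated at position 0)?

Satisfied

d → X (d → b) holds at every position 0..4, and those are all positions ever visited, so G (d → X (d → b)) holds.
Positions where d holds: 4.
Check X (d → b) at each: 4→ok.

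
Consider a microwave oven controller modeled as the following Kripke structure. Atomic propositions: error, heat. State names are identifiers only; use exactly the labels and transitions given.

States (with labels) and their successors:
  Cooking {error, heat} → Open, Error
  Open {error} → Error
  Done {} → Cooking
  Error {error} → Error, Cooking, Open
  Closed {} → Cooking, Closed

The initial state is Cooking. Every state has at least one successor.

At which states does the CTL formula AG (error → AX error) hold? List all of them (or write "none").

States satisfying error → AX error: {Cooking, Open, Done, Error, Closed}.
States satisfying AG (error → AX error): {Cooking, Open, Done, Error, Closed}.

{Cooking, Open, Done, Error, Closed}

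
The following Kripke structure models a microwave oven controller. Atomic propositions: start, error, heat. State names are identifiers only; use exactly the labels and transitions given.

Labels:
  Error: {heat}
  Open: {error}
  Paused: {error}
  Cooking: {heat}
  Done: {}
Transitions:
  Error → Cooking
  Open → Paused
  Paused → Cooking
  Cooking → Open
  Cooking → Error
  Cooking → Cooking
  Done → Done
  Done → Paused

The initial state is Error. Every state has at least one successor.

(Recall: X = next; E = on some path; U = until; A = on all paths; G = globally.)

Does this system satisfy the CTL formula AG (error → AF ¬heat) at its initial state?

States satisfying error → AF ¬heat: {Error, Open, Paused, Cooking, Done}.
States satisfying AG (error → AF ¬heat): {Error, Open, Paused, Cooking, Done}.
Every state reachable from Error satisfies error → AF ¬heat.
Error ∈ Sat(AG (error → AF ¬heat)).

Satisfied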